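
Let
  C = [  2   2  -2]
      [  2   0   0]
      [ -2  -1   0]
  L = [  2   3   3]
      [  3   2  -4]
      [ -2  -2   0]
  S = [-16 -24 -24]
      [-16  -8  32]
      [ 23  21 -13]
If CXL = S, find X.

X = [[0, -4, -2], [-5, 1, 0], [-1, -3, -2]]

Isolating X: multiply by C⁻¹ from the left and L⁻¹ from the right, so X = C⁻¹SL⁻¹.
det C = 4; the adjugate gives C⁻¹ = [[0, 1/2, 0], [0, -1, -1], [-1/2, -1/2, -1]].
L has determinant 2; L⁻¹ = [[-4, -3, -9], [4, 3, 17/2], [-1, -1, -5/2]].
C⁻¹S = [[-8, -4, 16], [-7, -13, -19], [-7, -5, 9]].
X = (C⁻¹S)L⁻¹ = [[0, -4, -2], [-5, 1, 0], [-1, -3, -2]].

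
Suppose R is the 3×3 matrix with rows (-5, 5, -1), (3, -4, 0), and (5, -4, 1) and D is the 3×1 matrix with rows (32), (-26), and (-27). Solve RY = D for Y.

R is on the left of Y, so left-multiply by R⁻¹: Y = R⁻¹D.
R has determinant -3; R⁻¹ = [[4/3, 1/3, 4/3], [1, 0, 1], [-8/3, -5/3, -5/3]].
Y = R⁻¹D = [[4/3, 1/3, 4/3], [1, 0, 1], [-8/3, -5/3, -5/3]] · [[32], [-26], [-27]] = [[-2], [5], [3]].

Y = [[-2], [5], [3]]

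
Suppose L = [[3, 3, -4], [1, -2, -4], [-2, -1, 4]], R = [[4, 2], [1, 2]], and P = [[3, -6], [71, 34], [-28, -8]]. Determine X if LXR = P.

Left-multiply by L⁻¹ and right-multiply by R⁻¹: X = L⁻¹PR⁻¹.
det L = -4; the adjugate gives L⁻¹ = [[3, 2, 5], [-1, -1, -2], [5/4, 3/4, 9/4]].
R has determinant 6; R⁻¹ = [[1/3, -1/3], [-1/6, 2/3]].
L⁻¹P = [[11, 10], [-18, -12], [-6, 0]].
X = (L⁻¹P)R⁻¹ = [[2, 3], [-4, -2], [-2, 2]].

X = [[2, 3], [-4, -2], [-2, 2]]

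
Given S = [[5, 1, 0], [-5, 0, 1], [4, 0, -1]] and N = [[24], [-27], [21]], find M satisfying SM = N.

M = [[6], [-6], [3]]

Left-multiplying both sides by S⁻¹ gives M = S⁻¹N.
det S = -1; the adjugate gives S⁻¹ = [[0, -1, -1], [1, 5, 5], [0, -4, -5]].
M = S⁻¹N = [[0, -1, -1], [1, 5, 5], [0, -4, -5]] · [[24], [-27], [21]] = [[6], [-6], [3]].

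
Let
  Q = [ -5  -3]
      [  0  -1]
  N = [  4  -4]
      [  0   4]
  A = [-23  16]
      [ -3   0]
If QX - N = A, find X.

QX = A + N = [[-19, 12], [-3, 4]].
Q is on the left of X, so left-multiply by Q⁻¹: X = Q⁻¹(A + N).
det Q = 5, so Q⁻¹ = [[-1/5, 3/5], [0, -1]].
X = Q⁻¹(A + N) = [[2, 0], [3, -4]].

X = [[2, 0], [3, -4]]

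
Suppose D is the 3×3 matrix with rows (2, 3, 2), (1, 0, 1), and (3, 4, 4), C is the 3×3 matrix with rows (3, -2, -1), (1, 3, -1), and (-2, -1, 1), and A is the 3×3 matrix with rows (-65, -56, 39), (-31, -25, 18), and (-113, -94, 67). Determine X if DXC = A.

X = [[-1, -4, 4], [-1, -2, -2], [-2, -4, 3]]

Isolating X: multiply by D⁻¹ from the left and C⁻¹ from the right, so X = D⁻¹AC⁻¹.
det D = -3; the adjugate gives D⁻¹ = [[4/3, 4/3, -1], [1/3, -2/3, 0], [-4/3, -1/3, 1]].
C has determinant -1; C⁻¹ = [[-2, -3, -5], [-1, -1, -2], [-5, -7, -11]].
D⁻¹A = [[-15, -14, 9], [-1, -2, 1], [-16, -11, 9]].
X = (D⁻¹A)C⁻¹ = [[-1, -4, 4], [-1, -2, -2], [-2, -4, 3]].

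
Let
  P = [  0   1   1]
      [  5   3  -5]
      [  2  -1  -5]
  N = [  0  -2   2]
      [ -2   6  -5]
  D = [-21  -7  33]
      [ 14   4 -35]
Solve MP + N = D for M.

MP = D − N = [[-21, -5, 31], [16, -2, -30]].
P is on the right of M, so right-multiply by P⁻¹: M = (D − N)P⁻¹.
det P = 4, so P⁻¹ = [[-5, 1, -2], [15/4, -1/2, 5/4], [-11/4, 1/2, -5/4]].
M = (D − N)P⁻¹ = [[1, -3, -3], [-5, 2, 3]].

M = [[1, -3, -3], [-5, 2, 3]]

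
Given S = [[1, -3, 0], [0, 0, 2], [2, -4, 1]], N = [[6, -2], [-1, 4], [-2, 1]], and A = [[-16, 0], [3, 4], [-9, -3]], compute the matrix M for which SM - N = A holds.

SM = A + N = [[-10, -2], [2, 8], [-11, -2]].
Since S multiplies M on the left, M = S⁻¹(A + N).
det S = -4; the adjugate gives S⁻¹ = [[-2, -3/4, 3/2], [-1, -1/4, 1/2], [0, 1/2, 0]].
M = S⁻¹(A + N) = [[2, -5], [4, -1], [1, 4]].

M = [[2, -5], [4, -1], [1, 4]]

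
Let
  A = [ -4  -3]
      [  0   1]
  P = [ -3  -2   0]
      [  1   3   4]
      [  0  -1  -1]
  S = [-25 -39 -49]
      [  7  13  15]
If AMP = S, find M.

M = [[0, 1, 3], [-1, 4, 1]]

Isolating M: multiply by A⁻¹ from the left and P⁻¹ from the right, so M = A⁻¹SP⁻¹.
A has determinant -4; A⁻¹ = [[-1/4, -3/4], [0, 1]].
det P = -5; the adjugate gives P⁻¹ = [[-1/5, 2/5, 8/5], [-1/5, -3/5, -12/5], [1/5, 3/5, 7/5]].
A⁻¹S = [[1, 0, 1], [7, 13, 15]].
M = (A⁻¹S)P⁻¹ = [[0, 1, 3], [-1, 4, 1]].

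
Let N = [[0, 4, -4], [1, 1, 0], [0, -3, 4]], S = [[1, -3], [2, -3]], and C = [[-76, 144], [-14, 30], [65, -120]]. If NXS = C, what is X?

Isolating X: multiply by N⁻¹ from the left and S⁻¹ from the right, so X = N⁻¹CS⁻¹.
N has determinant -4; N⁻¹ = [[-1, 1, -1], [1, 0, 1], [3/4, 0, 1]].
det S = 3; the adjugate gives S⁻¹ = [[-1, 1], [-2/3, 1/3]].
N⁻¹C = [[-3, 6], [-11, 24], [8, -12]].
X = (N⁻¹C)S⁻¹ = [[-1, -1], [-5, -3], [0, 4]].

X = [[-1, -1], [-5, -3], [0, 4]]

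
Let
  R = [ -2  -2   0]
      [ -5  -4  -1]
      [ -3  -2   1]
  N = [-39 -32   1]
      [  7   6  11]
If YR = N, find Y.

Y = [[6, 3, 4], [4, -6, 5]]

Since R sits to the right of Y, Y = NR⁻¹.
R has determinant -4; R⁻¹ = [[3/2, -1/2, -1/2], [-2, 1/2, 1/2], [1/2, -1/2, 1/2]].
Y = NR⁻¹ = [[-39, -32, 1], [7, 6, 11]] · [[3/2, -1/2, -1/2], [-2, 1/2, 1/2], [1/2, -1/2, 1/2]] = [[6, 3, 4], [4, -6, 5]].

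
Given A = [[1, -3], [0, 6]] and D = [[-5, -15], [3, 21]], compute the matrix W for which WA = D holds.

W = [[-5, -5], [3, 5]]

Right-multiplying both sides by A⁻¹ gives W = DA⁻¹.
det A = 6, so A⁻¹ = [[1, 1/2], [0, 1/6]].
W = DA⁻¹ = [[-5, -15], [3, 21]] · [[1, 1/2], [0, 1/6]] = [[-5, -5], [3, 5]].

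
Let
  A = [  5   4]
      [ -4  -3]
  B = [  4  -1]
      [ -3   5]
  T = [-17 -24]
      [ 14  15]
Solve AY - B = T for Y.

Y = [[-5, -5], [3, 0]]

AY = T + B = [[-13, -25], [11, 20]].
Since A multiplies Y on the left, Y = A⁻¹(T + B).
det A = 1; the adjugate gives A⁻¹ = [[-3, -4], [4, 5]].
Y = A⁻¹(T + B) = [[-5, -5], [3, 0]].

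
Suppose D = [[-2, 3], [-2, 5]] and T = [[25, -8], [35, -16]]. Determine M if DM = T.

M = [[-5, -2], [5, -4]]

D is on the left of M, so left-multiply by D⁻¹: M = D⁻¹T.
D has determinant -4; D⁻¹ = [[-5/4, 3/4], [-1/2, 1/2]].
M = D⁻¹T = [[-5/4, 3/4], [-1/2, 1/2]] · [[25, -8], [35, -16]] = [[-5, -2], [5, -4]].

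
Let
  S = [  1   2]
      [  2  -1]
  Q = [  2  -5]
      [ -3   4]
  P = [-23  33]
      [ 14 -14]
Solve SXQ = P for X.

X = [[-1, -1], [0, 4]]

Isolating X: multiply by S⁻¹ from the left and Q⁻¹ from the right, so X = S⁻¹PQ⁻¹.
det S = -5, so S⁻¹ = [[1/5, 2/5], [2/5, -1/5]].
det Q = -7; the adjugate gives Q⁻¹ = [[-4/7, -5/7], [-3/7, -2/7]].
S⁻¹P = [[1, 1], [-12, 16]].
X = (S⁻¹P)Q⁻¹ = [[-1, -1], [0, 4]].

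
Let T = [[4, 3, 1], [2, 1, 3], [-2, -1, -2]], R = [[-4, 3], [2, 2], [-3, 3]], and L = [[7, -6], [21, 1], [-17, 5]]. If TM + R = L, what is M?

M = [[3, -1], [-2, -2], [5, 1]]

TM = L − R = [[11, -9], [19, -1], [-14, 2]].
Left-multiplying both sides by T⁻¹ gives M = T⁻¹(L − R).
T has determinant -2; T⁻¹ = [[-1/2, -5/2, -4], [1, 3, 5], [0, 1, 1]].
M = T⁻¹(L − R) = [[3, -1], [-2, -2], [5, 1]].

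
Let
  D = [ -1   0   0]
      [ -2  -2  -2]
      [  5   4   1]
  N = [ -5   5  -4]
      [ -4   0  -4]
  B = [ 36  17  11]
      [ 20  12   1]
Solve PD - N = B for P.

PD = B + N = [[31, 22, 7], [16, 12, -3]].
Since D sits to the right of P, P = (B + N)D⁻¹.
D has determinant -6; D⁻¹ = [[-1, 0, 0], [4/3, 1/6, 1/3], [-1/3, -2/3, -1/3]].
P = (B + N)D⁻¹ = [[-4, -1, 5], [1, 4, 5]].

P = [[-4, -1, 5], [1, 4, 5]]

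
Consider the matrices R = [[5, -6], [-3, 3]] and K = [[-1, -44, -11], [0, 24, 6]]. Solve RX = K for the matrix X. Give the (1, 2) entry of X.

Left-multiplying both sides by R⁻¹ gives X = R⁻¹K.
R has determinant -3; R⁻¹ = [[-1, -2], [-1, -5/3]].
X = R⁻¹K = [[-1, -2], [-1, -5/3]] · [[-1, -44, -11], [0, 24, 6]] = [[1, -4, -1], [1, 4, 1]].

-4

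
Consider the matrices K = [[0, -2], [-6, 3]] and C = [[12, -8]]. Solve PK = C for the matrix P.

Right-multiplying both sides by K⁻¹ gives P = CK⁻¹.
K has determinant -12; K⁻¹ = [[-1/4, -1/6], [-1/2, 0]].
P = CK⁻¹ = [[12, -8]] · [[-1/4, -1/6], [-1/2, 0]] = [[1, -2]].

P = [[1, -2]]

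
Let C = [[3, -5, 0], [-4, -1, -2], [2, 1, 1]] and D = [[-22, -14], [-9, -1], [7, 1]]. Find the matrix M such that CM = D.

M = [[1, -3], [5, 1], [0, 6]]

Since C multiplies M on the left, M = C⁻¹D.
C has determinant 3; C⁻¹ = [[1/3, 5/3, 10/3], [0, 1, 2], [-2/3, -13/3, -23/3]].
M = C⁻¹D = [[1/3, 5/3, 10/3], [0, 1, 2], [-2/3, -13/3, -23/3]] · [[-22, -14], [-9, -1], [7, 1]] = [[1, -3], [5, 1], [0, 6]].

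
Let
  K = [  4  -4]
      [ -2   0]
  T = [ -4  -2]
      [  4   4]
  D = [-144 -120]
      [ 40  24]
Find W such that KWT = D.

Isolating W: multiply by K⁻¹ from the left and T⁻¹ from the right, so W = K⁻¹DT⁻¹.
det K = -8, so K⁻¹ = [[0, -1/2], [-1/4, -1/2]].
T has determinant -8; T⁻¹ = [[-1/2, -1/4], [1/2, 1/2]].
K⁻¹D = [[-20, -12], [16, 18]].
W = (K⁻¹D)T⁻¹ = [[4, -1], [1, 5]].

W = [[4, -1], [1, 5]]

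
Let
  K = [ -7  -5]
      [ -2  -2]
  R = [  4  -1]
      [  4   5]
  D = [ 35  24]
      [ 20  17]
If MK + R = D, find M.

MK = D − R = [[31, 25], [16, 12]].
Since K sits to the right of M, M = (D − R)K⁻¹.
K has determinant 4; K⁻¹ = [[-1/2, 5/4], [1/2, -7/4]].
M = (D − R)K⁻¹ = [[-3, -5], [-2, -1]].

M = [[-3, -5], [-2, -1]]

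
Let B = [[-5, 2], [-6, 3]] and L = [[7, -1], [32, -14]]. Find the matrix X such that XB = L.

X = [[-5, 3], [-4, -2]]

B is on the right of X, so right-multiply by B⁻¹: X = LB⁻¹.
det B = -3; the adjugate gives B⁻¹ = [[-1, 2/3], [-2, 5/3]].
X = LB⁻¹ = [[7, -1], [32, -14]] · [[-1, 2/3], [-2, 5/3]] = [[-5, 3], [-4, -2]].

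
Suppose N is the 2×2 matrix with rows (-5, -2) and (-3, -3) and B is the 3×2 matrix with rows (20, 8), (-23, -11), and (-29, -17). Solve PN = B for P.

N is on the right of P, so right-multiply by N⁻¹: P = BN⁻¹.
det N = 9; the adjugate gives N⁻¹ = [[-1/3, 2/9], [1/3, -5/9]].
P = BN⁻¹ = [[20, 8], [-23, -11], [-29, -17]] · [[-1/3, 2/9], [1/3, -5/9]] = [[-4, 0], [4, 1], [4, 3]].

P = [[-4, 0], [4, 1], [4, 3]]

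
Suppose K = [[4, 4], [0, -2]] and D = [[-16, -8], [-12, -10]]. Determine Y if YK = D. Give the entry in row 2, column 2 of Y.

-1

Right-multiplying both sides by K⁻¹ gives Y = DK⁻¹.
det K = -8; the adjugate gives K⁻¹ = [[1/4, 1/2], [0, -1/2]].
Y = DK⁻¹ = [[-16, -8], [-12, -10]] · [[1/4, 1/2], [0, -1/2]] = [[-4, -4], [-3, -1]].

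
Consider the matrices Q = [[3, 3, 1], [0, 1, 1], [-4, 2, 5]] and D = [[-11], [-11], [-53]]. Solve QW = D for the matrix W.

W = [[4], [-6], [-5]]

Q is on the left of W, so left-multiply by Q⁻¹: W = Q⁻¹D.
det Q = 1; the adjugate gives Q⁻¹ = [[3, -13, 2], [-4, 19, -3], [4, -18, 3]].
W = Q⁻¹D = [[3, -13, 2], [-4, 19, -3], [4, -18, 3]] · [[-11], [-11], [-53]] = [[4], [-6], [-5]].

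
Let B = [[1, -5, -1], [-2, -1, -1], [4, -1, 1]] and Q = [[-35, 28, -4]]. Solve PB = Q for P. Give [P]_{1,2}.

Right-multiplying both sides by B⁻¹ gives P = QB⁻¹.
det B = 2; the adjugate gives B⁻¹ = [[-1, 3, 2], [-1, 5/2, 3/2], [3, -19/2, -11/2]].
P = QB⁻¹ = [[-35, 28, -4]] · [[-1, 3, 2], [-1, 5/2, 3/2], [3, -19/2, -11/2]] = [[-5, 3, -6]].

3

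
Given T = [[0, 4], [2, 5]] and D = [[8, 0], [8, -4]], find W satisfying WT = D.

Since T sits to the right of W, W = DT⁻¹.
det T = -8; the adjugate gives T⁻¹ = [[-5/8, 1/2], [1/4, 0]].
W = DT⁻¹ = [[8, 0], [8, -4]] · [[-5/8, 1/2], [1/4, 0]] = [[-5, 4], [-6, 4]].

W = [[-5, 4], [-6, 4]]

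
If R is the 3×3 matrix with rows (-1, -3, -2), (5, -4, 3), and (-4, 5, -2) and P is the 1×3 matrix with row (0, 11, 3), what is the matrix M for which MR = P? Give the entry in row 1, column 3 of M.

R is on the right of M, so right-multiply by R⁻¹: M = PR⁻¹.
det R = -5; the adjugate gives R⁻¹ = [[7/5, 16/5, 17/5], [2/5, 6/5, 7/5], [-9/5, -17/5, -19/5]].
M = PR⁻¹ = [[0, 11, 3]] · [[7/5, 16/5, 17/5], [2/5, 6/5, 7/5], [-9/5, -17/5, -19/5]] = [[-1, 3, 4]].

4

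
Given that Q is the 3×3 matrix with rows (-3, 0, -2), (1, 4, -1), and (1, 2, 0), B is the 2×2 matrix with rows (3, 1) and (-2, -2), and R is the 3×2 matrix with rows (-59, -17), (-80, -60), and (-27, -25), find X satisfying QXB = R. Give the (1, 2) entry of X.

4

Left-multiply by Q⁻¹ and right-multiply by B⁻¹: X = Q⁻¹RB⁻¹.
det Q = -2; the adjugate gives Q⁻¹ = [[-1, 2, -4], [1/2, -1, 5/2], [1, -3, 6]].
det B = -4, so B⁻¹ = [[1/2, 1/4], [-1/2, -3/4]].
Q⁻¹R = [[7, -3], [-17, -11], [19, 13]].
X = (Q⁻¹R)B⁻¹ = [[5, 4], [-3, 4], [3, -5]].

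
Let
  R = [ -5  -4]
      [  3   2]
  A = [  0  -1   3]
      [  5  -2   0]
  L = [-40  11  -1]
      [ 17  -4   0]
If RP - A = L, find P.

RP = L + A = [[-40, 10, 2], [22, -6, 0]].
R is on the left of P, so left-multiply by R⁻¹: P = R⁻¹(L + A).
det R = 2; the adjugate gives R⁻¹ = [[1, 2], [-3/2, -5/2]].
P = R⁻¹(L + A) = [[4, -2, 2], [5, 0, -3]].

P = [[4, -2, 2], [5, 0, -3]]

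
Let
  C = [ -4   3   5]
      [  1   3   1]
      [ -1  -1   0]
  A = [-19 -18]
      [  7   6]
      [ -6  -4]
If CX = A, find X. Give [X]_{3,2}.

Left-multiplying both sides by C⁻¹ gives X = C⁻¹A.
C has determinant 3; C⁻¹ = [[1/3, -5/3, -4], [-1/3, 5/3, 3], [2/3, -7/3, -5]].
X = C⁻¹A = [[1/3, -5/3, -4], [-1/3, 5/3, 3], [2/3, -7/3, -5]] · [[-19, -18], [7, 6], [-6, -4]] = [[6, 0], [0, 4], [1, -6]].

-6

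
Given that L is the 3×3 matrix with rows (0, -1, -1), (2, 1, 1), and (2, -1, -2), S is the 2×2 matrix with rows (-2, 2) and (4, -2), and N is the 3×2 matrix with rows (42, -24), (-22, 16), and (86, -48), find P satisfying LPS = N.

P = L⁻¹NS⁻¹ (apply L⁻¹ on the left and S⁻¹ on the right).
det L = -2; the adjugate gives L⁻¹ = [[1/2, 1/2, 0], [-3, -1, 1], [2, 1, -1]].
det S = -4, so S⁻¹ = [[1/2, 1/2], [1, 1/2]].
L⁻¹N = [[10, -4], [-18, 8], [-24, 16]].
P = (L⁻¹N)S⁻¹ = [[1, 3], [-1, -5], [4, -4]].

P = [[1, 3], [-1, -5], [4, -4]]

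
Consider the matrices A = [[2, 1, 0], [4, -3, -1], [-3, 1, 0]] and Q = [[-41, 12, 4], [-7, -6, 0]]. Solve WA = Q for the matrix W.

W = [[-5, -4, 5], [-5, 0, -1]]

Since A sits to the right of W, W = QA⁻¹.
det A = 5, so A⁻¹ = [[1/5, 0, -1/5], [3/5, 0, 2/5], [-1, -1, -2]].
W = QA⁻¹ = [[-41, 12, 4], [-7, -6, 0]] · [[1/5, 0, -1/5], [3/5, 0, 2/5], [-1, -1, -2]] = [[-5, -4, 5], [-5, 0, -1]].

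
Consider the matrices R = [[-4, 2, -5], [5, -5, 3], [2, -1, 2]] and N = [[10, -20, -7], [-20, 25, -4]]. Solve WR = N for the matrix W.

Right-multiplying both sides by R⁻¹ gives W = NR⁻¹.
det R = -5; the adjugate gives R⁻¹ = [[7/5, -1/5, 19/5], [4/5, -2/5, 13/5], [-1, 0, -2]].
W = NR⁻¹ = [[10, -20, -7], [-20, 25, -4]] · [[7/5, -1/5, 19/5], [4/5, -2/5, 13/5], [-1, 0, -2]] = [[5, 6, 0], [-4, -6, -3]].

W = [[5, 6, 0], [-4, -6, -3]]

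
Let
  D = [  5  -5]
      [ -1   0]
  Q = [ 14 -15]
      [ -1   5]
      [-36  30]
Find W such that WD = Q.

W = [[3, 1], [-1, -4], [-6, 6]]

D is on the right of W, so right-multiply by D⁻¹: W = QD⁻¹.
det D = -5; the adjugate gives D⁻¹ = [[0, -1], [-1/5, -1]].
W = QD⁻¹ = [[14, -15], [-1, 5], [-36, 30]] · [[0, -1], [-1/5, -1]] = [[3, 1], [-1, -4], [-6, 6]].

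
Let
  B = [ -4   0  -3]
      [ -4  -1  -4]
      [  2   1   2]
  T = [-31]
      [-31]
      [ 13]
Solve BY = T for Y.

Left-multiplying both sides by B⁻¹ gives Y = B⁻¹T.
det B = -2; the adjugate gives B⁻¹ = [[-1, 3/2, 3/2], [0, 1, 2], [1, -2, -2]].
Y = B⁻¹T = [[-1, 3/2, 3/2], [0, 1, 2], [1, -2, -2]] · [[-31], [-31], [13]] = [[4], [-5], [5]].

Y = [[4], [-5], [5]]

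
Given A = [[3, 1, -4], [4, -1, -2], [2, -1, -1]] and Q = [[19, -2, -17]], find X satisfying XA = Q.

X = [[3, 0, 5]]

Right-multiplying both sides by A⁻¹ gives X = QA⁻¹.
det A = 5; the adjugate gives A⁻¹ = [[-1/5, 1, -6/5], [0, 1, -2], [-2/5, 1, -7/5]].
X = QA⁻¹ = [[19, -2, -17]] · [[-1/5, 1, -6/5], [0, 1, -2], [-2/5, 1, -7/5]] = [[3, 0, 5]].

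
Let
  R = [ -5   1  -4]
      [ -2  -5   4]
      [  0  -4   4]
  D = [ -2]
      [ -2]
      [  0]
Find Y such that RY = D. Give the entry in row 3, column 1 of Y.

Left-multiplying both sides by R⁻¹ gives Y = R⁻¹D.
det R = -4; the adjugate gives R⁻¹ = [[1, -3, 4], [-2, 5, -7], [-2, 5, -27/4]].
Y = R⁻¹D = [[1, -3, 4], [-2, 5, -7], [-2, 5, -27/4]] · [[-2], [-2], [0]] = [[4], [-6], [-6]].

-6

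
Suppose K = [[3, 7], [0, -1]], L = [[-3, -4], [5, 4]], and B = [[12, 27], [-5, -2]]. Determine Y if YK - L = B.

Y = [[3, -2], [0, -2]]

YK = B + L = [[9, 23], [0, 2]].
K is on the right of Y, so right-multiply by K⁻¹: Y = (B + L)K⁻¹.
det K = -3; the adjugate gives K⁻¹ = [[1/3, 7/3], [0, -1]].
Y = (B + L)K⁻¹ = [[3, -2], [0, -2]].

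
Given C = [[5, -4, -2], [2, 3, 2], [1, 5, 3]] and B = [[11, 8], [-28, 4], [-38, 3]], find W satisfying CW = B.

C is on the left of W, so left-multiply by C⁻¹: W = C⁻¹B.
det C = -3; the adjugate gives C⁻¹ = [[1/3, -2/3, 2/3], [4/3, -17/3, 14/3], [-7/3, 29/3, -23/3]].
W = C⁻¹B = [[1/3, -2/3, 2/3], [4/3, -17/3, 14/3], [-7/3, 29/3, -23/3]] · [[11, 8], [-28, 4], [-38, 3]] = [[-3, 2], [-4, 2], [-5, -3]].

W = [[-3, 2], [-4, 2], [-5, -3]]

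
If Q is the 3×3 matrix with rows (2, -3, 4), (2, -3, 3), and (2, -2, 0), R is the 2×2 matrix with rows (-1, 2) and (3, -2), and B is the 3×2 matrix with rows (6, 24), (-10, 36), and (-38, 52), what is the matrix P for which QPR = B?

P = [[5, 2], [-5, 5], [-1, 5]]

Isolating P: multiply by Q⁻¹ from the left and R⁻¹ from the right, so P = Q⁻¹BR⁻¹.
det Q = 2, so Q⁻¹ = [[3, -4, 3/2], [3, -4, 1], [1, -1, 0]].
det R = -4; the adjugate gives R⁻¹ = [[1/2, 1/2], [3/4, 1/4]].
Q⁻¹B = [[1, 6], [20, -20], [16, -12]].
P = (Q⁻¹B)R⁻¹ = [[5, 2], [-5, 5], [-1, 5]].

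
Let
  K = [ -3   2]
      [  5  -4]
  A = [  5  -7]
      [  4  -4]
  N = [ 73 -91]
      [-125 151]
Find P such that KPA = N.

Isolating P: multiply by K⁻¹ from the left and A⁻¹ from the right, so P = K⁻¹NA⁻¹.
K has determinant 2; K⁻¹ = [[-2, -1], [-5/2, -3/2]].
det A = 8, so A⁻¹ = [[-1/2, 7/8], [-1/2, 5/8]].
K⁻¹N = [[-21, 31], [5, 1]].
P = (K⁻¹N)A⁻¹ = [[-5, 1], [-3, 5]].

P = [[-5, 1], [-3, 5]]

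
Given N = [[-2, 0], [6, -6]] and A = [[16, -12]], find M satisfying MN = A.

Since N sits to the right of M, M = AN⁻¹.
N has determinant 12; N⁻¹ = [[-1/2, 0], [-1/2, -1/6]].
M = AN⁻¹ = [[16, -12]] · [[-1/2, 0], [-1/2, -1/6]] = [[-2, 2]].

M = [[-2, 2]]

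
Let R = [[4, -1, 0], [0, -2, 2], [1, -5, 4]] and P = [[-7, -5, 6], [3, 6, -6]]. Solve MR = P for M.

M = [[-2, 1, 1], [1, -1, -1]]

R is on the right of M, so right-multiply by R⁻¹: M = PR⁻¹.
det R = 6, so R⁻¹ = [[1/3, 2/3, -1/3], [1/3, 8/3, -4/3], [1/3, 19/6, -4/3]].
M = PR⁻¹ = [[-7, -5, 6], [3, 6, -6]] · [[1/3, 2/3, -1/3], [1/3, 8/3, -4/3], [1/3, 19/6, -4/3]] = [[-2, 1, 1], [1, -1, -1]].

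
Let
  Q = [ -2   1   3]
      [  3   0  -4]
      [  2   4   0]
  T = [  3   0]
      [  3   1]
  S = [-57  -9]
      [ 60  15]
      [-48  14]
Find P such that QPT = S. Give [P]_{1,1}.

-5

P = Q⁻¹ST⁻¹ (apply Q⁻¹ on the left and T⁻¹ on the right).
det Q = -4, so Q⁻¹ = [[-4, -3, 1], [2, 3/2, -1/4], [-3, -5/2, 3/4]].
T has determinant 3; T⁻¹ = [[1/3, 0], [-1, 1]].
Q⁻¹S = [[0, 5], [-12, 1], [-15, 0]].
P = (Q⁻¹S)T⁻¹ = [[-5, 5], [-5, 1], [-5, 0]].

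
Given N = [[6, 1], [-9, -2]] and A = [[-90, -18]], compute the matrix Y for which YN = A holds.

Right-multiplying both sides by N⁻¹ gives Y = AN⁻¹.
det N = -3, so N⁻¹ = [[2/3, 1/3], [-3, -2]].
Y = AN⁻¹ = [[-90, -18]] · [[2/3, 1/3], [-3, -2]] = [[-6, 6]].

Y = [[-6, 6]]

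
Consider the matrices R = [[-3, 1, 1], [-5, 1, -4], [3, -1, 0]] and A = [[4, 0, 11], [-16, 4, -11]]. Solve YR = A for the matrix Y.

Right-multiplying both sides by R⁻¹ gives Y = AR⁻¹.
det R = 2; the adjugate gives R⁻¹ = [[-2, -1/2, -5/2], [-6, -3/2, -17/2], [1, 0, 1]].
Y = AR⁻¹ = [[4, 0, 11], [-16, 4, -11]] · [[-2, -1/2, -5/2], [-6, -3/2, -17/2], [1, 0, 1]] = [[3, -2, 1], [-3, 2, -5]].

Y = [[3, -2, 1], [-3, 2, -5]]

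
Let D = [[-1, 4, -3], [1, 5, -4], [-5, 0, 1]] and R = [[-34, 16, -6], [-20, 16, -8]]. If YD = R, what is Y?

Y = [[4, 0, 6], [-1, 4, 5]]

Since D sits to the right of Y, Y = RD⁻¹.
det D = -4; the adjugate gives D⁻¹ = [[-5/4, 1, 1/4], [-19/4, 4, 7/4], [-25/4, 5, 9/4]].
Y = RD⁻¹ = [[-34, 16, -6], [-20, 16, -8]] · [[-5/4, 1, 1/4], [-19/4, 4, 7/4], [-25/4, 5, 9/4]] = [[4, 0, 6], [-1, 4, 5]].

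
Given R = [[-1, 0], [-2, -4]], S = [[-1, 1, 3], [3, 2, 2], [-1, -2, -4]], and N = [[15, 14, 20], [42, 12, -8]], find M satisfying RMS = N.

Isolating M: multiply by R⁻¹ from the left and S⁻¹ from the right, so M = R⁻¹NS⁻¹.
R has determinant 4; R⁻¹ = [[-1, 0], [1/2, -1/4]].
det S = 2; the adjugate gives S⁻¹ = [[-2, -1, -2], [5, 7/2, 11/2], [-2, -3/2, -5/2]].
R⁻¹N = [[-15, -14, -20], [-3, 4, 12]].
M = (R⁻¹N)S⁻¹ = [[0, -4, 3], [2, -1, -2]].

M = [[0, -4, 3], [2, -1, -2]]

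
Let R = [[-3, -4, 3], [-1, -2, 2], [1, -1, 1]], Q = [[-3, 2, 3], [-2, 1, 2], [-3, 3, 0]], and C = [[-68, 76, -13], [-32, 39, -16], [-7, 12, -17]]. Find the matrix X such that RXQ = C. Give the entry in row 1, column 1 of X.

-4

Left-multiply by R⁻¹ and right-multiply by Q⁻¹: X = R⁻¹CQ⁻¹.
det R = -3, so R⁻¹ = [[0, -1/3, 2/3], [-1, 2, -1], [-1, 7/3, -2/3]].
det Q = -3; the adjugate gives Q⁻¹ = [[2, -3, -1/3], [2, -3, 0], [1, -1, -1/3]].
R⁻¹C = [[6, -5, -6], [11, -10, -2], [-2, 7, -13]].
X = (R⁻¹C)Q⁻¹ = [[-4, 3, 0], [0, -1, -3], [-3, -2, 5]].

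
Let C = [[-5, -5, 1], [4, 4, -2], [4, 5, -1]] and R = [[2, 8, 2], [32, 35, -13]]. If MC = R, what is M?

M = [[2, -3, 6], [0, 5, 3]]

C is on the right of M, so right-multiply by C⁻¹: M = RC⁻¹.
det C = -6; the adjugate gives C⁻¹ = [[-1, 0, -1], [2/3, -1/6, 1], [-2/3, -5/6, 0]].
M = RC⁻¹ = [[2, 8, 2], [32, 35, -13]] · [[-1, 0, -1], [2/3, -1/6, 1], [-2/3, -5/6, 0]] = [[2, -3, 6], [0, 5, 3]].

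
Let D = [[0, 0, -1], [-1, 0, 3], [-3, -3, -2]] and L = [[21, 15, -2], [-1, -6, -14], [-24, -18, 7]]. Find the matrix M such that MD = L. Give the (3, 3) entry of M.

D is on the right of M, so right-multiply by D⁻¹: M = LD⁻¹.
det D = -3; the adjugate gives D⁻¹ = [[-3, -1, 0], [11/3, 1, -1/3], [-1, 0, 0]].
M = LD⁻¹ = [[21, 15, -2], [-1, -6, -14], [-24, -18, 7]] · [[-3, -1, 0], [11/3, 1, -1/3], [-1, 0, 0]] = [[-6, -6, -5], [-5, -5, 2], [-1, 6, 6]].

6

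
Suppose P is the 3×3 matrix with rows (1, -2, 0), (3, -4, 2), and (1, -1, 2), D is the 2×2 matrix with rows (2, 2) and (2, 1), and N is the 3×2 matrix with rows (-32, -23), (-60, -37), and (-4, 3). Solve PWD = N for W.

Isolating W: multiply by P⁻¹ from the left and D⁻¹ from the right, so W = P⁻¹ND⁻¹.
det P = 2; the adjugate gives P⁻¹ = [[-3, 2, -2], [-2, 1, -1], [1/2, -1/2, 1]].
det D = -2; the adjugate gives D⁻¹ = [[-1/2, 1], [1, -1]].
P⁻¹N = [[-16, -11], [8, 6], [10, 10]].
W = (P⁻¹N)D⁻¹ = [[-3, -5], [2, 2], [5, 0]].

W = [[-3, -5], [2, 2], [5, 0]]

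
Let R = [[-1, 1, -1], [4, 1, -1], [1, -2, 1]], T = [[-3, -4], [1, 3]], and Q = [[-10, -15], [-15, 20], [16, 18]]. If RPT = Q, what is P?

P = [[2, 5], [3, 3], [-2, -1]]

P = R⁻¹QT⁻¹ (apply R⁻¹ on the left and T⁻¹ on the right).
det R = 5, so R⁻¹ = [[-1/5, 1/5, 0], [-1, 0, -1], [-9/5, -1/5, -1]].
det T = -5, so T⁻¹ = [[-3/5, -4/5], [1/5, 3/5]].
R⁻¹Q = [[-1, 7], [-6, -3], [5, 5]].
P = (R⁻¹Q)T⁻¹ = [[2, 5], [3, 3], [-2, -1]].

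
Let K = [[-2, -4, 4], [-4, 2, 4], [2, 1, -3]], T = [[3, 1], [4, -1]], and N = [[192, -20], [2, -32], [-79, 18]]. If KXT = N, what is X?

X = K⁻¹NT⁻¹ (apply K⁻¹ on the left and T⁻¹ on the right).
det K = 4; the adjugate gives K⁻¹ = [[-5/2, -2, -6], [-1, -1/2, -2], [-2, -3/2, -5]].
det T = -7; the adjugate gives T⁻¹ = [[1/7, 1/7], [4/7, -3/7]].
K⁻¹N = [[-10, 6], [-35, 0], [8, -2]].
X = (K⁻¹N)T⁻¹ = [[2, -4], [-5, -5], [0, 2]].

X = [[2, -4], [-5, -5], [0, 2]]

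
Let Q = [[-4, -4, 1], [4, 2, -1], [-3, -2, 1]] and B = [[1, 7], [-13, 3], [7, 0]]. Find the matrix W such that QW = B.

Q is on the left of W, so left-multiply by Q⁻¹: W = Q⁻¹B.
det Q = 2, so Q⁻¹ = [[0, 1, 1], [-1/2, -1/2, 0], [-1, 2, 4]].
W = Q⁻¹B = [[0, 1, 1], [-1/2, -1/2, 0], [-1, 2, 4]] · [[1, 7], [-13, 3], [7, 0]] = [[-6, 3], [6, -5], [1, -1]].

W = [[-6, 3], [6, -5], [1, -1]]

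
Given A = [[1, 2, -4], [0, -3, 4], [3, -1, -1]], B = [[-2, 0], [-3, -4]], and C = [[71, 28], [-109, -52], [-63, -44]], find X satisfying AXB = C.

X = A⁻¹CB⁻¹ (apply A⁻¹ on the left and B⁻¹ on the right).
det A = -5; the adjugate gives A⁻¹ = [[-7/5, -6/5, 4/5], [-12/5, -11/5, 4/5], [-9/5, -7/5, 3/5]].
det B = 8; the adjugate gives B⁻¹ = [[-1/2, 0], [3/8, -1/4]].
A⁻¹C = [[-19, -12], [19, 12], [-13, -4]].
X = (A⁻¹C)B⁻¹ = [[5, 3], [-5, -3], [5, 1]].

X = [[5, 3], [-5, -3], [5, 1]]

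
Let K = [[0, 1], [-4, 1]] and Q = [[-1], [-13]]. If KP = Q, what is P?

Since K multiplies P on the left, P = K⁻¹Q.
det K = 4, so K⁻¹ = [[1/4, -1/4], [1, 0]].
P = K⁻¹Q = [[1/4, -1/4], [1, 0]] · [[-1], [-13]] = [[3], [-1]].

P = [[3], [-1]]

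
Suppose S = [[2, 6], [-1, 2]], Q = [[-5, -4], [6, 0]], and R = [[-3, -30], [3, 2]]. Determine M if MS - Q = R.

MS = R + Q = [[-8, -34], [9, 2]].
Right-multiplying both sides by S⁻¹ gives M = (R + Q)S⁻¹.
S has determinant 10; S⁻¹ = [[1/5, -3/5], [1/10, 1/5]].
M = (R + Q)S⁻¹ = [[-5, -2], [2, -5]].

M = [[-5, -2], [2, -5]]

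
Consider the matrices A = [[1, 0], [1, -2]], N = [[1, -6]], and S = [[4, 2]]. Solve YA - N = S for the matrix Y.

Y = [[3, 2]]

YA = S + N = [[5, -4]].
Right-multiplying both sides by A⁻¹ gives Y = (S + N)A⁻¹.
A has determinant -2; A⁻¹ = [[1, 0], [1/2, -1/2]].
Y = (S + N)A⁻¹ = [[3, 2]].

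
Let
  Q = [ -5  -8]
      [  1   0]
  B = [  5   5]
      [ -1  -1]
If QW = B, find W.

W = [[-1, -1], [0, 0]]

Q is on the left of W, so left-multiply by Q⁻¹: W = Q⁻¹B.
Q has determinant 8; Q⁻¹ = [[0, 1], [-1/8, -5/8]].
W = Q⁻¹B = [[0, 1], [-1/8, -5/8]] · [[5, 5], [-1, -1]] = [[-1, -1], [0, 0]].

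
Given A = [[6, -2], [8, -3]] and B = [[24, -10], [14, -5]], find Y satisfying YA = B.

Since A sits to the right of Y, Y = BA⁻¹.
det A = -2; the adjugate gives A⁻¹ = [[3/2, -1], [4, -3]].
Y = BA⁻¹ = [[24, -10], [14, -5]] · [[3/2, -1], [4, -3]] = [[-4, 6], [1, 1]].

Y = [[-4, 6], [1, 1]]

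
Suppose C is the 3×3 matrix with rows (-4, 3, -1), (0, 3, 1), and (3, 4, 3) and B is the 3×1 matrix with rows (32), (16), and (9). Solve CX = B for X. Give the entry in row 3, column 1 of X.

-2

Left-multiplying both sides by C⁻¹ gives X = C⁻¹B.
det C = -2; the adjugate gives C⁻¹ = [[-5/2, 13/2, -3], [-3/2, 9/2, -2], [9/2, -25/2, 6]].
X = C⁻¹B = [[-5/2, 13/2, -3], [-3/2, 9/2, -2], [9/2, -25/2, 6]] · [[32], [16], [9]] = [[-3], [6], [-2]].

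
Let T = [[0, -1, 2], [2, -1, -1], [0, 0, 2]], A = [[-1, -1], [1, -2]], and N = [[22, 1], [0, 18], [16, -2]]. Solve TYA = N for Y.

Y = [[-3, -2], [5, -1], [-5, 3]]

Left-multiply by T⁻¹ and right-multiply by A⁻¹: Y = T⁻¹NA⁻¹.
T has determinant 4; T⁻¹ = [[-1/2, 1/2, 3/4], [-1, 0, 1], [0, 0, 1/2]].
A has determinant 3; A⁻¹ = [[-2/3, 1/3], [-1/3, -1/3]].
T⁻¹N = [[1, 7], [-6, -3], [8, -1]].
Y = (T⁻¹N)A⁻¹ = [[-3, -2], [5, -1], [-5, 3]].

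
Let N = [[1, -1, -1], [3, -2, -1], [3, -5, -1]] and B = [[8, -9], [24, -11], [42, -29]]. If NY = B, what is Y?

Y = [[5, 2], [-6, 6], [3, 5]]

Since N multiplies Y on the left, Y = N⁻¹B.
det N = 6, so N⁻¹ = [[-1/2, 2/3, -1/6], [0, 1/3, -1/3], [-3/2, 1/3, 1/6]].
Y = N⁻¹B = [[-1/2, 2/3, -1/6], [0, 1/3, -1/3], [-3/2, 1/3, 1/6]] · [[8, -9], [24, -11], [42, -29]] = [[5, 2], [-6, 6], [3, 5]].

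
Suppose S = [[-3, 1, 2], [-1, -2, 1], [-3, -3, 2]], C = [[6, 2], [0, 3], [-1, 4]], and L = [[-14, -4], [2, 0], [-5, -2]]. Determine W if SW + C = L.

W = [[4, 0], [-4, 0], [-2, -3]]

SW = L − C = [[-20, -6], [2, -3], [-4, -6]].
S is on the left of W, so left-multiply by S⁻¹: W = S⁻¹(L − C).
det S = -4; the adjugate gives S⁻¹ = [[1/4, 2, -5/4], [1/4, 0, -1/4], [3/4, 3, -7/4]].
W = S⁻¹(L − C) = [[4, 0], [-4, 0], [-2, -3]].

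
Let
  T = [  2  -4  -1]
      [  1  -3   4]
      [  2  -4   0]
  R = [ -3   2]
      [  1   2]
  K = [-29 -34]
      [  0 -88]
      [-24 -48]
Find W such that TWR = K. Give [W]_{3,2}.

W = T⁻¹KR⁻¹ (apply T⁻¹ on the left and R⁻¹ on the right).
det T = -2; the adjugate gives T⁻¹ = [[-8, -2, 19/2], [-4, -1, 9/2], [-1, 0, 1]].
det R = -8, so R⁻¹ = [[-1/4, 1/4], [1/8, 3/8]].
T⁻¹K = [[4, -8], [8, 8], [5, -14]].
W = (T⁻¹K)R⁻¹ = [[-2, -2], [-1, 5], [-3, -4]].

-4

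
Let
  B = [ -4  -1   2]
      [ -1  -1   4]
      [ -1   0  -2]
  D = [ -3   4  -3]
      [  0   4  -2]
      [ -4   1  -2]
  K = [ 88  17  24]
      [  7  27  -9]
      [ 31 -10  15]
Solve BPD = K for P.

Isolating P: multiply by B⁻¹ from the left and D⁻¹ from the right, so P = B⁻¹KD⁻¹.
det B = -4, so B⁻¹ = [[-1/2, 1/2, 1/2], [3/2, -5/2, -7/2], [1/4, -1/4, -3/4]].
det D = 2; the adjugate gives D⁻¹ = [[-3, 5/2, 2], [4, -3, -3], [8, -13/2, -6]].
B⁻¹K = [[-25, 0, -9], [6, -7, 6], [-3, 5, -3]].
P = (B⁻¹K)D⁻¹ = [[3, -4, 4], [2, -3, -3], [5, -3, -3]].

P = [[3, -4, 4], [2, -3, -3], [5, -3, -3]]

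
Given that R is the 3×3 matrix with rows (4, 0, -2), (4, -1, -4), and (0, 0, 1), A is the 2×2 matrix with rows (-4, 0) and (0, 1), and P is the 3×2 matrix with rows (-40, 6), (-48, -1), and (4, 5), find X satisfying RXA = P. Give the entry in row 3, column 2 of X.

5

X = R⁻¹PA⁻¹ (apply R⁻¹ on the left and A⁻¹ on the right).
det R = -4; the adjugate gives R⁻¹ = [[1/4, 0, 1/2], [1, -1, -2], [0, 0, 1]].
det A = -4; the adjugate gives A⁻¹ = [[-1/4, 0], [0, 1]].
R⁻¹P = [[-8, 4], [0, -3], [4, 5]].
X = (R⁻¹P)A⁻¹ = [[2, 4], [0, -3], [-1, 5]].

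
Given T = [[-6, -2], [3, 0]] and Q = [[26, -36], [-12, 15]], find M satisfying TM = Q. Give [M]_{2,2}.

Since T multiplies M on the left, M = T⁻¹Q.
det T = 6, so T⁻¹ = [[0, 1/3], [-1/2, -1]].
M = T⁻¹Q = [[0, 1/3], [-1/2, -1]] · [[26, -36], [-12, 15]] = [[-4, 5], [-1, 3]].

3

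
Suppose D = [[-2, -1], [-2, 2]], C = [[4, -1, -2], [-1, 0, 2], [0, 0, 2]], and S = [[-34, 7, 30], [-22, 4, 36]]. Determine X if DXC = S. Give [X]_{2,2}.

Left-multiply by D⁻¹ and right-multiply by C⁻¹: X = D⁻¹SC⁻¹.
det D = -6; the adjugate gives D⁻¹ = [[-1/3, -1/6], [-1/3, 1/3]].
det C = -2, so C⁻¹ = [[0, -1, 1], [-1, -4, 3], [0, 0, 1/2]].
D⁻¹S = [[15, -3, -16], [4, -1, 2]].
X = (D⁻¹S)C⁻¹ = [[3, -3, -2], [1, 0, 2]].

0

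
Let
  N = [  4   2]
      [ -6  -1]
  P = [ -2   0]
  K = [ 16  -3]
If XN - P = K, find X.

X = [[-4, -5]]

XN = K + P = [[14, -3]].
N is on the right of X, so right-multiply by N⁻¹: X = (K + P)N⁻¹.
det N = 8, so N⁻¹ = [[-1/8, -1/4], [3/4, 1/2]].
X = (K + P)N⁻¹ = [[-4, -5]].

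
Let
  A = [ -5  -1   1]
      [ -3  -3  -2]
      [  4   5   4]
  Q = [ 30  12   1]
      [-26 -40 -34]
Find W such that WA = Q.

W = [[-5, 1, 2], [-2, 4, -6]]

A is on the right of W, so right-multiply by A⁻¹: W = QA⁻¹.
det A = 3; the adjugate gives A⁻¹ = [[-2/3, 3, 5/3], [4/3, -8, -13/3], [-1, 7, 4]].
W = QA⁻¹ = [[30, 12, 1], [-26, -40, -34]] · [[-2/3, 3, 5/3], [4/3, -8, -13/3], [-1, 7, 4]] = [[-5, 1, 2], [-2, 4, -6]].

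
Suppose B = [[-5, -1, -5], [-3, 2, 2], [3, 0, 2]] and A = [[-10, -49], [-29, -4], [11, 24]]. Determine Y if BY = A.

Y = [[5, 6], [-5, 4], [-2, 3]]

Left-multiplying both sides by B⁻¹ gives Y = B⁻¹A.
det B = -2; the adjugate gives B⁻¹ = [[-2, -1, -4], [-6, -5/2, -25/2], [3, 3/2, 13/2]].
Y = B⁻¹A = [[-2, -1, -4], [-6, -5/2, -25/2], [3, 3/2, 13/2]] · [[-10, -49], [-29, -4], [11, 24]] = [[5, 6], [-5, 4], [-2, 3]].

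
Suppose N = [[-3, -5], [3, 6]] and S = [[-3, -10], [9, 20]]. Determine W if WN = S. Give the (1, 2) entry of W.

-5

Right-multiplying both sides by N⁻¹ gives W = SN⁻¹.
N has determinant -3; N⁻¹ = [[-2, -5/3], [1, 1]].
W = SN⁻¹ = [[-3, -10], [9, 20]] · [[-2, -5/3], [1, 1]] = [[-4, -5], [2, 5]].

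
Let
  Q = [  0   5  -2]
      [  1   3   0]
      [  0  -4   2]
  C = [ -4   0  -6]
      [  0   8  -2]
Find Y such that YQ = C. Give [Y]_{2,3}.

3

Since Q sits to the right of Y, Y = CQ⁻¹.
det Q = -2; the adjugate gives Q⁻¹ = [[-3, 1, -3], [1, 0, 1], [2, 0, 5/2]].
Y = CQ⁻¹ = [[-4, 0, -6], [0, 8, -2]] · [[-3, 1, -3], [1, 0, 1], [2, 0, 5/2]] = [[0, -4, -3], [4, 0, 3]].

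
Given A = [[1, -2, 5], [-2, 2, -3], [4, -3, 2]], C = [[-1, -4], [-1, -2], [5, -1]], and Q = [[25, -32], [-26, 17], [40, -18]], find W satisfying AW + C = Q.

W = [[5, -1], [-3, 1], [3, -5]]

AW = Q − C = [[26, -28], [-25, 19], [35, -17]].
Since A multiplies W on the left, W = A⁻¹(Q − C).
det A = 1; the adjugate gives A⁻¹ = [[-5, -11, -4], [-8, -18, -7], [-2, -5, -2]].
W = A⁻¹(Q − C) = [[5, -1], [-3, 1], [3, -5]].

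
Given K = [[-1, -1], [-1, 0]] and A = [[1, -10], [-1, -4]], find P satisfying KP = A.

Left-multiplying both sides by K⁻¹ gives P = K⁻¹A.
det K = -1, so K⁻¹ = [[0, -1], [-1, 1]].
P = K⁻¹A = [[0, -1], [-1, 1]] · [[1, -10], [-1, -4]] = [[1, 4], [-2, 6]].

P = [[1, 4], [-2, 6]]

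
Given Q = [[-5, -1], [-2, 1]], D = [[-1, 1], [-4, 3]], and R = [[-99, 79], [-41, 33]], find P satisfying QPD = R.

Isolating P: multiply by Q⁻¹ from the left and D⁻¹ from the right, so P = Q⁻¹RD⁻¹.
det Q = -7; the adjugate gives Q⁻¹ = [[-1/7, -1/7], [-2/7, 5/7]].
det D = 1, so D⁻¹ = [[3, -1], [4, -1]].
Q⁻¹R = [[20, -16], [-1, 1]].
P = (Q⁻¹R)D⁻¹ = [[-4, -4], [1, 0]].

P = [[-4, -4], [1, 0]]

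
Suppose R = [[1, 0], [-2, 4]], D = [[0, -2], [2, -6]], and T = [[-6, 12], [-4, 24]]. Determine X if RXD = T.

X = [[3, -3], [0, -2]]

Isolating X: multiply by R⁻¹ from the left and D⁻¹ from the right, so X = R⁻¹TD⁻¹.
det R = 4; the adjugate gives R⁻¹ = [[1, 0], [1/2, 1/4]].
D has determinant 4; D⁻¹ = [[-3/2, 1/2], [-1/2, 0]].
R⁻¹T = [[-6, 12], [-4, 12]].
X = (R⁻¹T)D⁻¹ = [[3, -3], [0, -2]].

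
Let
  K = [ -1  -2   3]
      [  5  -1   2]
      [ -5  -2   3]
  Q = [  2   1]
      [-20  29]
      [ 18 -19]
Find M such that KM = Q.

K is on the left of M, so left-multiply by K⁻¹: M = K⁻¹Q.
det K = 4; the adjugate gives K⁻¹ = [[1/4, 0, -1/4], [-25/4, 3, 17/4], [-15/4, 2, 11/4]].
M = K⁻¹Q = [[1/4, 0, -1/4], [-25/4, 3, 17/4], [-15/4, 2, 11/4]] · [[2, 1], [-20, 29], [18, -19]] = [[-4, 5], [4, 0], [2, 2]].

M = [[-4, 5], [4, 0], [2, 2]]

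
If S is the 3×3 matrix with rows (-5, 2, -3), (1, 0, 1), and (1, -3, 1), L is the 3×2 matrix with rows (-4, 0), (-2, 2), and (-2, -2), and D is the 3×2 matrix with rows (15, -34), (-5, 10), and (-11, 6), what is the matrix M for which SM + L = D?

SM = D − L = [[19, -34], [-3, 8], [-9, 8]].
Since S multiplies M on the left, M = S⁻¹(D − L).
det S = -6; the adjugate gives S⁻¹ = [[-1/2, -7/6, -1/3], [0, 1/3, -1/3], [1/2, 13/6, 1/3]].
M = S⁻¹(D − L) = [[-3, 5], [2, 0], [0, 3]].

M = [[-3, 5], [2, 0], [0, 3]]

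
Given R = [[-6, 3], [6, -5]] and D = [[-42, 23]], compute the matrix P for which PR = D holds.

R is on the right of P, so right-multiply by R⁻¹: P = DR⁻¹.
det R = 12, so R⁻¹ = [[-5/12, -1/4], [-1/2, -1/2]].
P = DR⁻¹ = [[-42, 23]] · [[-5/12, -1/4], [-1/2, -1/2]] = [[6, -1]].

P = [[6, -1]]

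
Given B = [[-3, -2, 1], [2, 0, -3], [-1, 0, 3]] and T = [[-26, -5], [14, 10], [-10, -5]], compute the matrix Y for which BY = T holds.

Y = [[4, 5], [6, -5], [-2, 0]]

Since B multiplies Y on the left, Y = B⁻¹T.
det B = 6; the adjugate gives B⁻¹ = [[0, 1, 1], [-1/2, -4/3, -7/6], [0, 1/3, 2/3]].
Y = B⁻¹T = [[0, 1, 1], [-1/2, -4/3, -7/6], [0, 1/3, 2/3]] · [[-26, -5], [14, 10], [-10, -5]] = [[4, 5], [6, -5], [-2, 0]].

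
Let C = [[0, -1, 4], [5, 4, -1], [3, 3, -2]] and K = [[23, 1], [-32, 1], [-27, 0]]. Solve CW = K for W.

Since C multiplies W on the left, W = C⁻¹K.
det C = 5; the adjugate gives C⁻¹ = [[-1, 2, -3], [7/5, -12/5, 4], [3/5, -3/5, 1]].
W = C⁻¹K = [[-1, 2, -3], [7/5, -12/5, 4], [3/5, -3/5, 1]] · [[23, 1], [-32, 1], [-27, 0]] = [[-6, 1], [1, -1], [6, 0]].

W = [[-6, 1], [1, -1], [6, 0]]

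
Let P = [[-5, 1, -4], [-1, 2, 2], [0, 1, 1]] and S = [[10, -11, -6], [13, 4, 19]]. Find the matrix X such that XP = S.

Right-multiplying both sides by P⁻¹ gives X = SP⁻¹.
det P = 5; the adjugate gives P⁻¹ = [[0, -1, 2], [1/5, -1, 14/5], [-1/5, 1, -9/5]].
X = SP⁻¹ = [[10, -11, -6], [13, 4, 19]] · [[0, -1, 2], [1/5, -1, 14/5], [-1/5, 1, -9/5]] = [[-1, -5, 0], [-3, 2, 3]].

X = [[-1, -5, 0], [-3, 2, 3]]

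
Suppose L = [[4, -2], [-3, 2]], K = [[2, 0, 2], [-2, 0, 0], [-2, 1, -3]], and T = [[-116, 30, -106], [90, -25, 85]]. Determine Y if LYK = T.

Y = [[-3, 5, 5], [-2, 0, -5]]

Left-multiply by L⁻¹ and right-multiply by K⁻¹: Y = L⁻¹TK⁻¹.
L has determinant 2; L⁻¹ = [[1, 1], [3/2, 2]].
K has determinant -4; K⁻¹ = [[0, -1/2, 0], [3/2, 1/2, 1], [1/2, 1/2, 0]].
L⁻¹T = [[-26, 5, -21], [6, -5, 11]].
Y = (L⁻¹T)K⁻¹ = [[-3, 5, 5], [-2, 0, -5]].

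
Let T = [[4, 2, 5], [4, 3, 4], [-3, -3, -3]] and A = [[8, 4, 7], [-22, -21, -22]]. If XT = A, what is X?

X = [[-1, 6, 4], [0, -1, 6]]

Right-multiplying both sides by T⁻¹ gives X = AT⁻¹.
det T = -3; the adjugate gives T⁻¹ = [[-1, 3, 7/3], [0, -1, -4/3], [1, -2, -4/3]].
X = AT⁻¹ = [[8, 4, 7], [-22, -21, -22]] · [[-1, 3, 7/3], [0, -1, -4/3], [1, -2, -4/3]] = [[-1, 6, 4], [0, -1, 6]].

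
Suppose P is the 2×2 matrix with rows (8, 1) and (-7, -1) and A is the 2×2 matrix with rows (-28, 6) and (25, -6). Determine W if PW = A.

W = [[-3, 0], [-4, 6]]

Left-multiplying both sides by P⁻¹ gives W = P⁻¹A.
P has determinant -1; P⁻¹ = [[1, 1], [-7, -8]].
W = P⁻¹A = [[1, 1], [-7, -8]] · [[-28, 6], [25, -6]] = [[-3, 0], [-4, 6]].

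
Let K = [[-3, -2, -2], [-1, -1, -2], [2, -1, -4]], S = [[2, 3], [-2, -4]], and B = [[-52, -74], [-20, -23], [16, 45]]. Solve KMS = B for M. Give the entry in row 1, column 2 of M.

-2

Isolating M: multiply by K⁻¹ from the left and S⁻¹ from the right, so M = K⁻¹BS⁻¹.
det K = 4, so K⁻¹ = [[1/2, -3/2, 1/2], [-2, 4, -1], [3/4, -7/4, 1/4]].
det S = -2, so S⁻¹ = [[2, 3/2], [-1, -1]].
K⁻¹B = [[12, 20], [8, 11], [0, -4]].
M = (K⁻¹B)S⁻¹ = [[4, -2], [5, 1], [4, 4]].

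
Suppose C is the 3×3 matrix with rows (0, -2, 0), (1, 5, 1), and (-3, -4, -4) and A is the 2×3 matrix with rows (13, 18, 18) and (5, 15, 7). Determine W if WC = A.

C is on the right of W, so right-multiply by C⁻¹: W = AC⁻¹.
det C = -2; the adjugate gives C⁻¹ = [[8, 4, 1], [-1/2, 0, 0], [-11/2, -3, -1]].
W = AC⁻¹ = [[13, 18, 18], [5, 15, 7]] · [[8, 4, 1], [-1/2, 0, 0], [-11/2, -3, -1]] = [[-4, -2, -5], [-6, -1, -2]].

W = [[-4, -2, -5], [-6, -1, -2]]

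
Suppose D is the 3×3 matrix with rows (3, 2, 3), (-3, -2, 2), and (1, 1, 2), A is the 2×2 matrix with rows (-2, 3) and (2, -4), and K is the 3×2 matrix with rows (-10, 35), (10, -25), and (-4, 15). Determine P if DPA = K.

P = [[-3, -4], [0, -1], [-2, -2]]

P = D⁻¹KA⁻¹ (apply D⁻¹ on the left and A⁻¹ on the right).
det D = -5; the adjugate gives D⁻¹ = [[6/5, 1/5, -2], [-8/5, -3/5, 3], [1/5, 1/5, 0]].
A has determinant 2; A⁻¹ = [[-2, -3/2], [-1, -1]].
D⁻¹K = [[-2, 7], [-2, 4], [0, 2]].
P = (D⁻¹K)A⁻¹ = [[-3, -4], [0, -1], [-2, -2]].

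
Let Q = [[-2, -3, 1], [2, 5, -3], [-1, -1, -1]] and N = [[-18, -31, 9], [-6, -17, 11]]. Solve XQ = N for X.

Right-multiplying both sides by Q⁻¹ gives X = NQ⁻¹.
det Q = 4; the adjugate gives Q⁻¹ = [[-2, -1, 1], [5/4, 3/4, -1], [3/4, 1/4, -1]].
X = NQ⁻¹ = [[-18, -31, 9], [-6, -17, 11]] · [[-2, -1, 1], [5/4, 3/4, -1], [3/4, 1/4, -1]] = [[4, -3, 4], [-1, -4, 0]].

X = [[4, -3, 4], [-1, -4, 0]]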